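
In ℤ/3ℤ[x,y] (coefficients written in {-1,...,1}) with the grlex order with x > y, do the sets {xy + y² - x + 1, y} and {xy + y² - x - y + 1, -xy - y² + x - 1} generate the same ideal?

Yes, the ideals are equal.

Equality of ideals is decidable: compute both reduced Gröbner bases (unique for the ordering) and check whether they agree.
Buchberger on the first generating set:
f_1 = xy + y² - x + 1, LT = xy.
f_2 = y, LT = y.

S(f_1,f_2): lcm = xy. S = y² - x + 1.
  leading term y²: subtract (y)·f_2 from y² - x + 1 → -x + 1
  leading term x: no divisor's leading term divides it; move -x to the remainder.
  leading term 1: no divisor's leading term divides it; move 1 to the remainder.
  remainder -x + 1 ≠ 0; add g_3 = -x + 1 to the basis.

The other S-polynomials (S(f_1,g_3), S(f_2,g_3)) all reduce to 0 modulo the current basis, so we have a Gröbner basis.
Inter-reduce: drop elements whose leading term is divisible by another's, tail-reduce, and make monic.
Reduced Gröbner basis: {x - 1, y}.

Buchberger on the second generating set:
h_1 = xy + y² - x - y + 1, LT = xy.
h_2 = -xy - y² + x - 1, LT = xy.

S(h_1,h_2): lcm = xy. S = -y.
  leading term y: no divisor's leading term divides it; move -y to the remainder.
  remainder -y ≠ 0; add k_3 = -y to the basis.

S(h_1,k_3): lcm = xy. S = y² - x - y + 1.
  leading term y²: subtract (-y)·k_3 from y² - x - y + 1 → -x - y + 1
  leading term x: no divisor's leading term divides it; move -x to the remainder.
  leading term y: subtract (1)·k_3 from -y + 1 → 1
  leading term 1: no divisor's leading term divides it; move 1 to the remainder.
  remainder -x + 1 ≠ 0; add k_4 = -x + 1 to the basis.

The other S-polynomials (S(h_2,k_3), S(h_1,k_4), S(h_2,k_4), S(k_3,k_4)) all reduce to 0 modulo the current basis, so we have a Gröbner basis.
Inter-reduce: drop elements whose leading term is divisible by another's, tail-reduce, and make monic.
Reduced Gröbner basis: {x - 1, y}.

Same reduced basis, so the two generating sets span the same ideal.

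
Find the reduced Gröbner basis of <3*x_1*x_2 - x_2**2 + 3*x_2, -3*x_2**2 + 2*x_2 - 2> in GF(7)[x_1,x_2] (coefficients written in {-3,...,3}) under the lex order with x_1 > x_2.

G = {x_1 + 2*x_2 + 1, x_2**2 - 3*x_2 + 3}

Buchberger's algorithm terminates because the ascending chain of leading-term ideals stabilizes.

f_1 = 3*x_1*x_2 - x_2**2 + 3*x_2, LT = x_1*x_2.
f_2 = -3*x_2**2 + 2*x_2 - 2, LT = x_2**2.

S(f_1,f_2): lcm = x_1*x_2**2. S = 3*x_1*x_2 - 3*x_1 + 2*x_2**3 + x_2**2.
  leading term x_1*x_2: subtract (1)·f_1 from 3*x_1*x_2 - 3*x_1 + 2*x_2**3 + x_2**2 → -3*x_1 + 2*x_2**3 + 2*x_2**2 - 3*x_2
  leading term x_1: no divisor's leading term divides it; move -3*x_1 to the remainder.
  leading term x_2**3: subtract (-3*x_2)·f_2 from 2*x_2**3 + 2*x_2**2 - 3*x_2 → x_2**2 - 2*x_2
  leading term x_2**2: subtract (2)·f_2 from x_2**2 - 2*x_2 → x_2 - 3
  leading term x_2: no divisor's leading term divides it; move x_2 to the remainder.
  leading term 1: no divisor's leading term divides it; move -3 to the remainder.
  remainder -3*x_1 + x_2 - 3 ≠ 0; add g_3 = -3*x_1 + x_2 - 3 to the basis.

The other S-polynomials (S(f_1,g_3), S(f_2,g_3)) all reduce to 0 modulo the current basis, so we have a Gröbner basis.
Inter-reduce: drop elements whose leading term is divisible by another's, tail-reduce, and make monic.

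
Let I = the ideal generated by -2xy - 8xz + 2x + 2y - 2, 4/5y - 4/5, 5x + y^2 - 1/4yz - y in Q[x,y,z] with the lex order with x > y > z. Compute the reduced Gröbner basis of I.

G = {x - 1/20z, y - 1, z^2}

f_1 = -2xy - 8xz + 2x + 2y - 2, LT = xy.
f_2 = 4/5y - 4/5, LT = y.
f_3 = 5x + y^2 - 1/4yz - y, LT = x.

S(f_1,f_2): lcm = xy. S = 4xz - y + 1.
  reduce S modulo (f_1, f_2, f_3):
  remainder 1/5z^2 ≠ 0; add g_4 = 1/5z^2 to the basis.

The other S-polynomials (S(f_1,f_3), S(f_2,f_3), S(f_1,g_4), S(f_2,g_4), S(f_3,g_4)) all reduce to 0 modulo the current basis, so we have a Gröbner basis.
Inter-reduce: drop elements whose leading term is divisible by another's, tail-reduce, and make monic.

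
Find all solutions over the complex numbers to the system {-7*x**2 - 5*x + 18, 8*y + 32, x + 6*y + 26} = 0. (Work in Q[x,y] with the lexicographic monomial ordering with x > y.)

{(-2, -4)}

Compute a lex Gröbner basis by Buchberger's algorithm.
f_1 = -7*x**2 - 5*x + 18, LT = x**2.
f_2 = 8*y + 32, LT = y.
f_3 = x + 6*y + 26, LT = x.

The S-polynomials (S(f_1,f_2), S(f_1,f_3), S(f_2,f_3)) all reduce to 0 modulo the current basis, so we have a Gröbner basis.
Inter-reduce: drop elements whose leading term is divisible by another's, tail-reduce, and make monic.
Reduced Gröbner basis: {x + 2, y + 4}.

A lex Gröbner basis eliminates variables successively. Here y + 4 depends only on y, with roots {-4}; lifting each root through the earlier basis elements recovers the full solutions.
  y = -4: the earlier basis element becomes x + 2 = 0, giving x = -2 — point (-2, -4).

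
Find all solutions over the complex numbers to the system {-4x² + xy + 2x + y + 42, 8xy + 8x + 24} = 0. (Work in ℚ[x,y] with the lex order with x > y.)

Compute a lex Gröbner basis by Buchberger's algorithm.
f_1 = -4x² + xy + 2x + y + 42, LT = x².
f_2 = 8xy + 8x + 24, LT = xy.

S(f_1,f_2): lcm = x²y. S = -x² - ¼xy² - ½xy - 3x - ¼y² - 21/2y.
  reduce S modulo (f_1, f_2):
  remainder -3x - ¼y² - 10y - 9 ≠ 0; add h_3 = -3x - ¼y² - 10y - 9 to the basis.

S(f_2,h_3): lcm = xy. S = x - 1/12y³ - 10/3y² - 3y + 3.
  reduce S modulo (f_1, f_2, h_3):
  remainder -1/12y³ - 41/12y² - 19/3y ≠ 0; add h_4 = -1/12y³ - 41/12y² - 19/3y to the basis.

The other S-polynomials (S(f_1,h_3), S(f_1,h_4), S(f_2,h_4), S(h_3,h_4)) all reduce to 0 modulo the current basis, so we have a Gröbner basis.
Inter-reduce: drop elements whose leading term is divisible by another's, tail-reduce, and make monic.
Reduced Gröbner basis: {x + 1/12y² + 10/3y + 3, y³ + 41y² + 76y}.

From the last basis element, y³ + 41y² + 76y = 0, so y takes values in {0, -41/2 - 9*sqrt(17)/2, -41/2 + 9*sqrt(17)/2}. Each choice, substituted upward through the basis, yields the corresponding point(s) of the solution set.
  y = 0: the earlier basis element becomes x + 3 = 0, giving x = -3 — point (-3, 0).
  y = -41/2 - 9*sqrt(17)/2: the earlier basis element becomes x - 13/8 + 3*sqrt(17)/8 = 0, giving x = 13/8 - 3*sqrt(17)/8 — point (13/8 - 3*sqrt(17)/8, -41/2 - 9*sqrt(17)/2).
  y = -41/2 + 9*sqrt(17)/2: the earlier basis element becomes x - 13/8 - 3*sqrt(17)/8 = 0, giving x = 3*sqrt(17)/8 + 13/8 — point (3*sqrt(17)/8 + 13/8, -41/2 + 9*sqrt(17)/2).

{(-3, 0), (13/8 - 3*sqrt(17)/8, -41/2 - 9*sqrt(17)/2), (3*sqrt(17)/8 + 13/8, -41/2 + 9*sqrt(17)/2)}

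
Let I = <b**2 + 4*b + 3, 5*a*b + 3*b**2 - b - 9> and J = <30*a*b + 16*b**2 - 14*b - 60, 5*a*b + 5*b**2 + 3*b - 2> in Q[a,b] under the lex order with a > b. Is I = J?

For a fixed monomial order, each ideal has a unique reduced Gröbner basis; comparing bases decides equality.
Buchberger on the first generating set:
f_1 = b**2 + 4*b + 3, LT = b**2.
f_2 = 5*a*b + 3*b**2 - b - 9, LT = a*b.

S(f_1,f_2): lcm = a*b**2. S = 4*a*b + 3*a - 3/5*b**3 + 1/5*b**2 + 9/5*b.
  reduce S modulo (f_1, f_2):
  remainder 3*a + 18/5*b + 33/5 ≠ 0; add g_3 = 3*a + 18/5*b + 33/5 to the basis.

The other S-polynomials (S(f_1,g_3), S(f_2,g_3)) all reduce to 0 modulo the current basis, so we have a Gröbner basis.
Inter-reduce: drop elements whose leading term is divisible by another's, tail-reduce, and make monic.
Reduced Gröbner basis: {a + 6/5*b + 11/5, b**2 + 4*b + 3}.

Buchberger on the second generating set:
h_1 = 30*a*b + 16*b**2 - 14*b - 60, LT = a*b.
h_2 = 5*a*b + 5*b**2 + 3*b - 2, LT = a*b.

S(h_1,h_2): lcm = a*b. S = -7/15*b**2 - 16/15*b - 8/5.
  reduce S modulo (h_1, h_2):
  remainder -7/15*b**2 - 16/15*b - 8/5 ≠ 0; add k_3 = -7/15*b**2 - 16/15*b - 8/5 to the basis.

S(h_1,k_3): lcm = a*b**2. S = -16/7*a*b - 24/7*a + 8/15*b**3 - 7/15*b**2 - 2*b.
  reduce S modulo (h_1, h_2, k_3):
  remainder -24/7*a - 134/35*b - 104/35 ≠ 0; add k_4 = -24/7*a - 134/35*b - 104/35 to the basis.

The other S-polynomials (S(h_2,k_3), S(h_1,k_4), S(h_2,k_4), S(k_3,k_4)) all reduce to 0 modulo the current basis, so we have a Gröbner basis.
Inter-reduce: drop elements whose leading term is divisible by another's, tail-reduce, and make monic.
Reduced Gröbner basis: {a + 67/60*b + 13/15, b**2 + 16/7*b + 24/7}.

Since the reduced bases disagree, the two ideals are not the same.

No, the ideals differ.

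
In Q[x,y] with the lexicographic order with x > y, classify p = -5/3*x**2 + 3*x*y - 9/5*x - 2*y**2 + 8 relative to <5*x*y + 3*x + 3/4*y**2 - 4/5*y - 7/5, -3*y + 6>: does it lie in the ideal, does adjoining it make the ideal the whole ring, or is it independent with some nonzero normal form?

-5/3*x**2 + 3*x*y - 9/5*x - 2*y**2 + 8 lies in I (it reduces to 0).

First compute the reduced Gröbner basis of I by Buchberger's algorithm.
f_1 = 5*x*y + 3*x + 3/4*y**2 - 4/5*y - 7/5, LT = x*y.
f_2 = -3*y + 6, LT = y.

S(f_1,f_2): lcm = x*y. S = 13/5*x + 3/20*y**2 - 4/25*y - 7/25.
  reduce S modulo (f_1, f_2):
  remainder 13/5*x ≠ 0; add h_3 = 13/5*x to the basis.

The other S-polynomials (S(f_1,h_3), S(f_2,h_3)) all reduce to 0 modulo the current basis, so we have a Gröbner basis.
Inter-reduce: drop elements whose leading term is divisible by another's, tail-reduce, and make monic.
Reduced Gröbner basis: {x, y - 2}.
Label its elements g_1 = x, g_2 = y - 2.

Reduce p = -5/3*x**2 + 3*x*y - 9/5*x - 2*y**2 + 8 modulo G:
  leading term x**2: subtract (-5/3*x)·g_1 from -5/3*x**2 + 3*x*y - 9/5*x - 2*y**2 + 8 → 3*x*y - 9/5*x - 2*y**2 + 8
  leading term x*y: subtract (3*y)·g_1 from 3*x*y - 9/5*x - 2*y**2 + 8 → -9/5*x - 2*y**2 + 8
  leading term x: subtract (-9/5)·g_1 from -9/5*x - 2*y**2 + 8 → -2*y**2 + 8
  leading term y**2: subtract (-2*y)·g_2 from -2*y**2 + 8 → -4*y + 8
  leading term y: subtract (-4)·g_2 from -4*y + 8 → 0
  normal form = 0.
Since the normal form is 0, p ∈ I.

Ideal membership is decidable via reduction modulo a Gröbner basis.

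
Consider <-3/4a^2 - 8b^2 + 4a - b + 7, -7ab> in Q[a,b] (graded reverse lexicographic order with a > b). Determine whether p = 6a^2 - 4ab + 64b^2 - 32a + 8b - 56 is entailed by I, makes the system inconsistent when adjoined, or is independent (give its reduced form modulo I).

6a^2 - 4ab + 64b^2 - 32a + 8b - 56 lies in I (it reduces to 0).

First compute the reduced Gröbner basis of I by Buchberger's algorithm.
f_1 = -3/4a^2 - 8b^2 + 4a - b + 7, LT = a^2.
f_2 = -7ab, LT = ab.

S(f_1,f_2): lcm = a^2b. S = 32/3b^3 - 16/3ab + 4/3b^2 - 28/3b.
  reduce S modulo (f_1, f_2):
  remainder 32/3b^3 + 4/3b^2 - 28/3b ≠ 0; add h_3 = 32/3b^3 + 4/3b^2 - 28/3b to the basis.

The other S-polynomials (S(f_1,h_3), S(f_2,h_3)) all reduce to 0 modulo the current basis, so we have a Gröbner basis.
Inter-reduce: drop elements whose leading term is divisible by another's, tail-reduce, and make monic.
Reduced Gröbner basis: {b^3 + 1/8b^2 - 7/8b, a^2 + 32/3b^2 - 16/3a + 4/3b - 28/3, ab}.
Label its elements g_1 = b^3 + 1/8b^2 - 7/8b, g_2 = a^2 + 32/3b^2 - 16/3a + 4/3b - 28/3, g_3 = ab.

Reduce p = 6a^2 - 4ab + 64b^2 - 32a + 8b - 56 modulo G:
  leading term a^2: subtract (6)·g_2 from 6a^2 - 4ab + 64b^2 - 32a + 8b - 56 → -4ab
  leading term ab: subtract (-4)·g_3 from -4ab → 0
  normal form = 0.
Since the normal form is 0, p ∈ I.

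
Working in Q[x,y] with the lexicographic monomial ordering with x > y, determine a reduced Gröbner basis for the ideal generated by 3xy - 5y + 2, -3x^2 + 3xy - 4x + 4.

G = {x + 5/2y^2 - 13/2y + 3, y^3 - 13/5y^2 + 28/15y - 4/15}

f_1 = 3xy - 5y + 2, LT = xy.
f_2 = -3x^2 + 3xy - 4x + 4, LT = x^2.

S(f_1,f_2): lcm = x^2y. S = xy^2 - 3xy + 2/3x + 4/3y.
  leading term xy^2: subtract (1/3y)·f_1 from xy^2 - 3xy + 2/3x + 4/3y → -3xy + 2/3x + 5/3y^2 + 2/3y
  leading term xy: subtract (-1)·f_1 from -3xy + 2/3x + 5/3y^2 + 2/3y → 2/3x + 5/3y^2 - 13/3y + 2
  leading term x: no divisor's leading term divides it; move 2/3x to the remainder.
  leading term y^2: no divisor's leading term divides it; move 5/3y^2 to the remainder.
  leading term y: no divisor's leading term divides it; move -13/3y to the remainder.
  leading term 1: no divisor's leading term divides it; move 2 to the remainder.
  remainder 2/3x + 5/3y^2 - 13/3y + 2 ≠ 0; add g_3 = 2/3x + 5/3y^2 - 13/3y + 2 to the basis.

S(f_1,g_3): lcm = xy. S = -5/2y^3 + 13/2y^2 - 14/3y + 2/3.
  leading term y^3: no divisor's leading term divides it; move -5/2y^3 to the remainder.
  leading term y^2: no divisor's leading term divides it; move 13/2y^2 to the remainder.
  leading term y: no divisor's leading term divides it; move -14/3y to the remainder.
  leading term 1: no divisor's leading term divides it; move 2/3 to the remainder.
  remainder -5/2y^3 + 13/2y^2 - 14/3y + 2/3 ≠ 0; add g_4 = -5/2y^3 + 13/2y^2 - 14/3y + 2/3 to the basis.

S(f_2,g_3): lcm = x^2. S = -5/2xy^2 + 11/2xy - 5/3x - 4/3.
  leading term xy^2: subtract (-5/6y)·f_1 from -5/2xy^2 + 11/2xy - 5/3x - 4/3 → 11/2xy - 5/3x - 25/6y^2 + 5/3y - 4/3
  leading term xy: subtract (11/6)·f_1 from 11/2xy - 5/3x - 25/6y^2 + 5/3y - 4/3 → -5/3x - 25/6y^2 + 65/6y - 5
  leading term x: subtract (-5/2)·g_3 from -5/3x - 25/6y^2 + 65/6y - 5 → 0
  remainder 0.

S(f_1,g_4): lcm = xy^3. S = 13/5xy^2 - 28/15xy + 4/15x - 5/3y^3 + 2/3y^2.
  leading term xy^2: subtract (13/15y)·f_1 from 13/5xy^2 - 28/15xy + 4/15x - 5/3y^3 + 2/3y^2 → -28/15xy + 4/15x - 5/3y^3 + 5y^2 - 26/15y
  leading term xy: subtract (-28/45)·f_1 from -28/15xy + 4/15x - 5/3y^3 + 5y^2 - 26/15y → 4/15x - 5/3y^3 + 5y^2 - 218/45y + 56/45
  leading term x: subtract (2/5)·g_3 from 4/15x - 5/3y^3 + 5y^2 - 218/45y + 56/45 → -5/3y^3 + 13/3y^2 - 28/9y + 4/9
  leading term y^3: subtract (2/3)·g_4 from -5/3y^3 + 13/3y^2 - 28/9y + 4/9 → 0
  remainder 0.

S(f_2,g_4): leading monomials are coprime, so the S-polynomial reduces to 0 (Buchberger's first criterion).
S(g_3,g_4): leading monomials are coprime, so the S-polynomial reduces to 0 (Buchberger's first criterion).
Every S-polynomial of the final basis reduces to 0, so we have a Gröbner basis.
Inter-reduce: drop elements whose leading term is divisible by another's, tail-reduce, and make monic.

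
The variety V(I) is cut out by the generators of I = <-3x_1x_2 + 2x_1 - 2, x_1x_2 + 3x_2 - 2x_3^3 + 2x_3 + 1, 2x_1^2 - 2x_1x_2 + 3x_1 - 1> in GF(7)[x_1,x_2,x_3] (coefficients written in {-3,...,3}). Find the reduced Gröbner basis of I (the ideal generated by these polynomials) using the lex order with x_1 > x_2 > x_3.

f_1 = -3x_1x_2 + 2x_1 - 2, LT = x_1x_2.
f_2 = x_1x_2 + 3x_2 - 2x_3^3 + 2x_3 + 1, LT = x_1x_2.
f_3 = 2x_1^2 - 2x_1x_2 + 3x_1 - 1, LT = x_1^2.

S(f_1,f_2): lcm = x_1x_2. S = -3x_1 - 3x_2 + 2x_3^3 - 2x_3 + 2.
  leading term x_1: no divisor's leading term divides it; move -3x_1 to the remainder.
  leading term x_2: no divisor's leading term divides it; move -3x_2 to the remainder.
  leading term x_3^3: no divisor's leading term divides it; move 2x_3^3 to the remainder.
  leading term x_3: no divisor's leading term divides it; move -2x_3 to the remainder.
  leading term 1: no divisor's leading term divides it; move 2 to the remainder.
  remainder -3x_1 - 3x_2 + 2x_3^3 - 2x_3 + 2 ≠ 0; add g_4 = -3x_1 - 3x_2 + 2x_3^3 - 2x_3 + 2 to the basis.

S(f_1,f_3): lcm = x_1^2x_2. S = -3x_1^2 + x_1x_2^2 + 2x_1x_2 + 3x_1 - 3x_2.
  leading term x_1^2: subtract (2)·f_3 from -3x_1^2 + x_1x_2^2 + 2x_1x_2 + 3x_1 - 3x_2 → x_1x_2^2 - x_1x_2 - 3x_1 - 3x_2 + 2
  leading term x_1x_2^2: subtract (2x_2)·f_1 from x_1x_2^2 - x_1x_2 - 3x_1 - 3x_2 + 2 → 2x_1x_2 - 3x_1 + x_2 + 2
  leading term x_1x_2: subtract (-3)·f_1 from 2x_1x_2 - 3x_1 + x_2 + 2 → 3x_1 + x_2 + 3
  leading term x_1: subtract (-1)·g_4 from 3x_1 + x_2 + 3 → -2x_2 + 2x_3^3 - 2x_3 - 2
  leading term x_2: no divisor's leading term divides it; move -2x_2 to the remainder.
  leading term x_3^3: no divisor's leading term divides it; move 2x_3^3 to the remainder.
  leading term x_3: no divisor's leading term divides it; move -2x_3 to the remainder.
  leading term 1: no divisor's leading term divides it; move -2 to the remainder.
  remainder -2x_2 + 2x_3^3 - 2x_3 - 2 ≠ 0; add g_5 = -2x_2 + 2x_3^3 - 2x_3 - 2 to the basis.

S(f_2,f_3): lcm = x_1^2x_2. S = x_1x_2^2 - 2x_1x_2 - 2x_1x_3^3 + 2x_1x_3 + x_1 - 3x_2.
  leading term x_1x_2^2: subtract (2x_2)·f_1 from x_1x_2^2 - 2x_1x_2 - 2x_1x_3^3 + 2x_1x_3 + x_1 - 3x_2 → x_1x_2 - 2x_1x_3^3 + 2x_1x_3 + x_1 + x_2
  leading term x_1x_2: subtract (2)·f_1 from x_1x_2 - 2x_1x_3^3 + 2x_1x_3 + x_1 + x_2 → -2x_1x_3^3 + 2x_1x_3 - 3x_1 + x_2 - 3
  leading term x_1x_3^3: subtract (3x_3^3)·g_4 from -2x_1x_3^3 + 2x_1x_3 - 3x_1 + x_2 - 3 → 2x_1x_3 - 3x_1 + 2x_2x_3^3 + x_2 + x_3^6 - x_3^4 + x_3^3 - 3
  leading term x_1x_3: subtract (-3x_3)·g_4 from 2x_1x_3 - 3x_1 + 2x_2x_3^3 + x_2 + x_3^6 - x_3^4 + x_3^3 - 3 → -3x_1 + 2x_2x_3^3 - 2x_2x_3 + x_2 + x_3^6 - 2x_3^4 + x_3^3 + x_3^2 - x_3 - 3
  leading term x_1: subtract (1)·g_4 from -3x_1 + 2x_2x_3^3 - 2x_2x_3 + x_2 + x_3^6 - 2x_3^4 + x_3^3 + x_3^2 - x_3 - 3 → 2x_2x_3^3 - 2x_2x_3 - 3x_2 + x_3^6 - 2x_3^4 - x_3^3 + x_3^2 + x_3 + 2
  leading term x_2x_3^3: subtract (-x_3^3)·g_5 from 2x_2x_3^3 - 2x_2x_3 - 3x_2 + x_3^6 - 2x_3^4 - x_3^3 + x_3^2 + x_3 + 2 → -2x_2x_3 - 3x_2 + 3x_3^6 + 3x_3^4 - 3x_3^3 + x_3^2 + x_3 + 2
  leading term x_2x_3: subtract (x_3)·g_5 from -2x_2x_3 - 3x_2 + 3x_3^6 + 3x_3^4 - 3x_3^3 + x_3^2 + x_3 + 2 → -3x_2 + 3x_3^6 + x_3^4 - 3x_3^3 + 3x_3^2 + 3x_3 + 2
  leading term x_2: subtract (-2)·g_5 from -3x_2 + 3x_3^6 + x_3^4 - 3x_3^3 + 3x_3^2 + 3x_3 + 2 → 3x_3^6 + x_3^4 + x_3^3 + 3x_3^2 - x_3 - 2
  leading term x_3^6: no divisor's leading term divides it; move 3x_3^6 to the remainder.
  leading term x_3^4: no divisor's leading term divides it; move x_3^4 to the remainder.
  leading term x_3^3: no divisor's leading term divides it; move x_3^3 to the remainder.
  leading term x_3^2: no divisor's leading term divides it; move 3x_3^2 to the remainder.
  leading term x_3: no divisor's leading term divides it; move -x_3 to the remainder.
  leading term 1: no divisor's leading term divides it; move -2 to the remainder.
  remainder 3x_3^6 + x_3^4 + x_3^3 + 3x_3^2 - x_3 - 2 ≠ 0; add g_6 = 3x_3^6 + x_3^4 + x_3^3 + 3x_3^2 - x_3 - 2 to the basis.

The other S-polynomials (S(f_1,g_4), S(f_2,g_4), S(f_3,g_4), S(f_1,g_5), S(f_2,g_5), S(f_3,g_5), S(g_4,g_5), S(f_1,g_6), S(f_2,g_6), S(f_3,g_6), S(g_4,g_6), S(g_5,g_6)) all reduce to 0 modulo the current basis, so we have a Gröbner basis.
Inter-reduce: drop elements whose leading term is divisible by another's, tail-reduce, and make monic.

G = {x_1 - 2x_3^3 + 2x_3 + 3, x_2 - x_3^3 + x_3 + 1, x_3^6 - 2x_3^4 - 2x_3^3 + x_3^2 + 2x_3 - 3}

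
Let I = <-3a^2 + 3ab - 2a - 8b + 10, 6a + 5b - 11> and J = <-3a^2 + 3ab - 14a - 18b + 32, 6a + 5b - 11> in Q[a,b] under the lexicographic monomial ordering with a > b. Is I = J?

Yes, the ideals are equal.

Two ideals are equal iff their reduced Gröbner bases coincide (the reduced basis is unique for a fixed ordering).
Buchberger on the first generating set:
f_1 = -3a^2 + 3ab - 2a - 8b + 10, LT = a^2.
f_2 = 6a + 5b - 11, LT = a.

S(f_1,f_2): lcm = a^2. S = -11/6ab + 5/2a + 8/3b - 10/3.
  reduce S modulo (f_1, f_2):
  remainder 55/36b^2 - 25/9b + 5/4 ≠ 0; add g_3 = 55/36b^2 - 25/9b + 5/4 to the basis.

The other S-polynomials (S(f_1,g_3), S(f_2,g_3)) all reduce to 0 modulo the current basis, so we have a Gröbner basis.
Inter-reduce: drop elements whose leading term is divisible by another's, tail-reduce, and make monic.
Reduced Gröbner basis: {a + 5/6b - 11/6, b^2 - 20/11b + 9/11}.

Buchberger on the second generating set:
h_1 = -3a^2 + 3ab - 14a - 18b + 32, LT = a^2.
h_2 = 6a + 5b - 11, LT = a.

S(h_1,h_2): lcm = a^2. S = -11/6ab + 13/2a + 6b - 32/3.
  reduce S modulo (h_1, h_2):
  remainder 55/36b^2 - 25/9b + 5/4 ≠ 0; add k_3 = 55/36b^2 - 25/9b + 5/4 to the basis.

The other S-polynomials (S(h_1,k_3), S(h_2,k_3)) all reduce to 0 modulo the current basis, so we have a Gröbner basis.
Inter-reduce: drop elements whose leading term is divisible by another's, tail-reduce, and make monic.
Reduced Gröbner basis: {a + 5/6b - 11/6, b^2 - 20/11b + 9/11}.

Same reduced basis, so the two generating sets span the same ideal.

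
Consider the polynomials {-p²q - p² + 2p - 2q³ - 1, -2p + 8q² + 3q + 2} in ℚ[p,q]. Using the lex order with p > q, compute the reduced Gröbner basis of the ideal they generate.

G = {p - 4q² - 3/2q - 1, q⁵ + 7/4q⁴ + 97/64q³ + 21/64q² + 1/16q}

Buchberger's algorithm terminates because the ascending chain of leading-term ideals stabilizes.

f_1 = -p²q - p² + 2p - 2q³ - 1, LT = p²q.
f_2 = -2p + 8q² + 3q + 2, LT = p.

S(f_1,f_2): lcm = p²q. S = p² + 4pq³ + 3/2pq² + pq - 2p + 2q³ + 1.
  leading term p²: subtract (-½p)·f_2 from p² + 4pq³ + 3/2pq² + pq - 2p + 2q³ + 1 → 4pq³ + 11/2pq² + 5/2pq - p + 2q³ + 1
  leading term pq³: subtract (-2q³)·f_2 from 4pq³ + 11/2pq² + 5/2pq - p + 2q³ + 1 → 11/2pq² + 5/2pq - p + 16q⁵ + 6q⁴ + 6q³ + 1
  leading term pq²: subtract (-11/4q²)·f_2 from 11/2pq² + 5/2pq - p + 16q⁵ + 6q⁴ + 6q³ + 1 → 5/2pq - p + 16q⁵ + 28q⁴ + 57/4q³ + 11/2q² + 1
  leading term pq: subtract (-5/4q)·f_2 from 5/2pq - p + 16q⁵ + 28q⁴ + 57/4q³ + 11/2q² + 1 → -p + 16q⁵ + 28q⁴ + 97/4q³ + 37/4q² + 5/2q + 1
  leading term p: subtract (½)·f_2 from -p + 16q⁵ + 28q⁴ + 97/4q³ + 37/4q² + 5/2q + 1 → 16q⁵ + 28q⁴ + 97/4q³ + 21/4q² + q
  leading term q⁵: no divisor's leading term divides it; move 16q⁵ to the remainder.
  leading term q⁴: no divisor's leading term divides it; move 28q⁴ to the remainder.
  leading term q³: no divisor's leading term divides it; move 97/4q³ to the remainder.
  leading term q²: no divisor's leading term divides it; move 21/4q² to the remainder.
  leading term q: no divisor's leading term divides it; move q to the remainder.
  remainder 16q⁵ + 28q⁴ + 97/4q³ + 21/4q² + q ≠ 0; add g_3 = 16q⁵ + 28q⁴ + 97/4q³ + 21/4q² + q to the basis.

The other S-polynomials (S(f_1,g_3), S(f_2,g_3)) all reduce to 0 modulo the current basis, so we have a Gröbner basis.
Inter-reduce: drop elements whose leading term is divisible by another's, tail-reduce, and make monic.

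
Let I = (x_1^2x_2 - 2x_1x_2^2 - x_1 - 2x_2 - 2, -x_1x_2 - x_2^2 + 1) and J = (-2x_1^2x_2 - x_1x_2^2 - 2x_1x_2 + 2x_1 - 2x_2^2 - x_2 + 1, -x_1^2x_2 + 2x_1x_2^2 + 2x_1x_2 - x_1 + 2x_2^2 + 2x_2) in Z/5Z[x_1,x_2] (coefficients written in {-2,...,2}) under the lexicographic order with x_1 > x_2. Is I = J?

No, the ideals differ.

Equality of ideals is decidable: compute both reduced Gröbner bases (unique for the ordering) and check whether they agree.
Buchberger on the first generating set:
f_1 = x_1^2x_2 - 2x_1x_2^2 - x_1 - 2x_2 - 2, LT = x_1^2x_2.
f_2 = -x_1x_2 - x_2^2 + 1, LT = x_1x_2.

S(f_1,f_2): lcm = x_1^2x_2. S = 2x_1x_2^2 - 2x_2 - 2.
  reduce S modulo (f_1, f_2):
  remainder -2x_2^3 - 2 ≠ 0; add g_3 = -2x_2^3 - 2 to the basis.

S(f_1,g_3): lcm = x_1^2x_2^3. S = -x_1^2 - 2x_1x_2^4 - x_1x_2^2 - 2x_2^3 - 2x_2^2.
  reduce S modulo (f_1, f_2, g_3):
  remainder -x_1^2 + x_2^2 - x_2 - 2 ≠ 0; add g_4 = -x_1^2 + x_2^2 - x_2 - 2 to the basis.

S(f_2,g_3): lcm = x_1x_2^3. S = -x_1 + x_2^4 - x_2^2.
  reduce S modulo (f_1, f_2, g_3, g_4):
  remainder -x_1 - x_2^2 - x_2 ≠ 0; add g_5 = -x_1 - x_2^2 - x_2 to the basis.

The other S-polynomials (S(f_1,g_4), S(f_2,g_4), S(g_3,g_4), S(f_1,g_5), S(f_2,g_5), S(g_3,g_5), S(g_4,g_5)) all reduce to 0 modulo the current basis, so we have a Gröbner basis.
Inter-reduce: drop elements whose leading term is divisible by another's, tail-reduce, and make monic.
Reduced Gröbner basis: {x_1 + x_2^2 + x_2, x_2^3 + 1}.

Buchberger on the second generating set:
h_1 = -2x_1^2x_2 - x_1x_2^2 - 2x_1x_2 + 2x_1 - 2x_2^2 - x_2 + 1, LT = x_1^2x_2.
h_2 = -x_1^2x_2 + 2x_1x_2^2 + 2x_1x_2 - x_1 + 2x_2^2 + 2x_2, LT = x_1^2x_2.

S(h_1,h_2): lcm = x_1^2x_2. S = -2x_1x_2 - 2x_1 - 2x_2^2 + 2.
  reduce S modulo (h_1, h_2):
  remainder -2x_1x_2 - 2x_1 - 2x_2^2 + 2 ≠ 0; add k_3 = -2x_1x_2 - 2x_1 - 2x_2^2 + 2 to the basis.

S(h_1,k_3): lcm = x_1^2x_2. S = -x_1^2 + 2x_1x_2^2 + x_1x_2 + x_2^2 - 2x_2 + 2.
  reduce S modulo (h_1, h_2, k_3):
  remainder -x_1^2 + x_1 - 2x_2^3 + 2x_2^2 + 1 ≠ 0; add k_4 = -x_1^2 + x_1 - 2x_2^3 + 2x_2^2 + 1 to the basis.

S(h_1,k_4): lcm = x_1^2x_2. S = -2x_1x_2^2 + 2x_1x_2 - x_1 - 2x_2^4 + 2x_2^3 + x_2^2 - x_2 + 2.
  reduce S modulo (h_1, h_2, k_3, k_4):
  remainder -2x_2^4 - x_2^3 + 2x_2^2 + 2x_2 + 1 ≠ 0; add k_5 = -2x_2^4 - x_2^3 + 2x_2^2 + 2x_2 + 1 to the basis.

The other S-polynomials (S(h_2,k_3), S(h_2,k_4), S(k_3,k_4), S(h_1,k_5), S(h_2,k_5), S(k_3,k_5), S(k_4,k_5)) all reduce to 0 modulo the current basis, so we have a Gröbner basis.
Inter-reduce: drop elements whose leading term is divisible by another's, tail-reduce, and make monic.
Reduced Gröbner basis: {x_1^2 - x_1 + 2x_2^3 - 2x_2^2 - 1, x_1x_2 + x_1 + x_2^2 - 1, x_2^4 - 2x_2^3 - x_2^2 - x_2 + 2}.

The bases are distinct; the ideals are different.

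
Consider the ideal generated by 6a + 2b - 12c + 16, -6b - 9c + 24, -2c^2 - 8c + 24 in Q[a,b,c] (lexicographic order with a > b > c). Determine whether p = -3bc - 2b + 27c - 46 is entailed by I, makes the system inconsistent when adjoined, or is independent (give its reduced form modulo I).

-3bc - 2b + 27c - 46 lies in I (it reduces to 0).

First compute the reduced Gröbner basis of I by Buchberger's algorithm.
f_1 = 6a + 2b - 12c + 16, LT = a.
f_2 = -6b - 9c + 24, LT = b.
f_3 = -2c^2 - 8c + 24, LT = c^2.

The S-polynomials (S(f_1,f_2), S(f_1,f_3), S(f_2,f_3)) all reduce to 0 modulo the current basis, so we have a Gröbner basis.
Inter-reduce: drop elements whose leading term is divisible by another's, tail-reduce, and make monic.
Reduced Gröbner basis: {a - 5/2c + 4, b + 3/2c - 4, c^2 + 4c - 12}.
Label its elements g_1 = a - 5/2c + 4, g_2 = b + 3/2c - 4, g_3 = c^2 + 4c - 12.

Reduce p = -3bc - 2b + 27c - 46 modulo G:
  leading term bc: subtract (-3c)·g_2 from -3bc - 2b + 27c - 46 → -2b + 9/2c^2 + 15c - 46
  leading term b: subtract (-2)·g_2 from -2b + 9/2c^2 + 15c - 46 → 9/2c^2 + 18c - 54
  leading term c^2: subtract (9/2)·g_3 from 9/2c^2 + 18c - 54 → 0
  normal form = 0.
Since the normal form is 0, p ∈ I.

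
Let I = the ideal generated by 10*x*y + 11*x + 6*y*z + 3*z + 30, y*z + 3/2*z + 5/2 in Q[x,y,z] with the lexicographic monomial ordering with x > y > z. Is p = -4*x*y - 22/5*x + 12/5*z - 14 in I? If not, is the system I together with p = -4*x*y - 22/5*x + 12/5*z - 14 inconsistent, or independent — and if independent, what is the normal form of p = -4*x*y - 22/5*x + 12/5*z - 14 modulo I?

First compute the reduced Gröbner basis of I by Buchberger's algorithm.
f_1 = 10*x*y + 11*x + 6*y*z + 3*z + 30, LT = x*y.
f_2 = y*z + 3/2*z + 5/2, LT = y*z.

S(f_1,f_2): lcm = x*y*z. S = -2/5*x*z - 5/2*x + 3/5*y*z**2 + 3/10*z**2 + 3*z.
  leading term x*z: no divisor's leading term divides it; move -2/5*x*z to the remainder.
  leading term x: no divisor's leading term divides it; move -5/2*x to the remainder.
  leading term y*z**2: subtract (3/5*z)·f_2 from 3/5*y*z**2 + 3/10*z**2 + 3*z → -3/5*z**2 + 3/2*z
  leading term z**2: no divisor's leading term divides it; move -3/5*z**2 to the remainder.
  leading term z: no divisor's leading term divides it; move 3/2*z to the remainder.
  remainder -2/5*x*z - 5/2*x - 3/5*z**2 + 3/2*z ≠ 0; add h_3 = -2/5*x*z - 5/2*x - 3/5*z**2 + 3/2*z to the basis.

The other S-polynomials (S(f_1,h_3), S(f_2,h_3)) all reduce to 0 modulo the current basis, so we have a Gröbner basis.
Inter-reduce: drop elements whose leading term is divisible by another's, tail-reduce, and make monic.
Reduced Gröbner basis: {x*y + 11/10*x - 3/5*z + 3/2, x*z + 25/4*x + 3/2*z**2 - 15/4*z, y*z + 3/2*z + 5/2}.
Label its elements g_1 = x*y + 11/10*x - 3/5*z + 3/2, g_2 = x*z + 25/4*x + 3/2*z**2 - 15/4*z, g_3 = y*z + 3/2*z + 5/2.

Reduce p = -4*x*y - 22/5*x + 12/5*z - 14 modulo G:
  leading term x*y: subtract (-4)·g_1 from -4*x*y - 22/5*x + 12/5*z - 14 → -8
  leading term 1: no divisor's leading term divides it; move -8 to the remainder.
  normal form = -8.
The normal form is nonzero, so p ∉ I. Since p minus its normal form lies in I, I + (p) = I + (r) where r = -8; decide whether this ideal is the whole ring.
Here r = -8 is a nonzero constant, hence a unit: 1 ∈ I + (p), the Gröbner basis of I + (p) is {1}, and the enlarged system has no common solution — adjoining p is inconsistent.

Ideal membership is decidable via reduction modulo a Gröbner basis.

Adjoining -4*x*y - 22/5*x + 12/5*z - 14 makes the ideal the whole ring: the system is inconsistent.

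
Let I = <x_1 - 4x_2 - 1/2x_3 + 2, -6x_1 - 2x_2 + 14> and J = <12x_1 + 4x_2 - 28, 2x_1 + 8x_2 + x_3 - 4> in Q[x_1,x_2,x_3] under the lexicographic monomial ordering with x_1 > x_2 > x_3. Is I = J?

Equality of ideals is decidable: compute both reduced Gröbner bases (unique for the ordering) and check whether they agree.
Buchberger on the first generating set:
f_1 = x_1 - 4x_2 - 1/2x_3 + 2, LT = x_1.
f_2 = -6x_1 - 2x_2 + 14, LT = x_1.

S(f_1,f_2): lcm = x_1. S = -13/3x_2 - 1/2x_3 + 13/3.
  leading term x_2: no divisor's leading term divides it; move -13/3x_2 to the remainder.
  leading term x_3: no divisor's leading term divides it; move -1/2x_3 to the remainder.
  leading term 1: no divisor's leading term divides it; move 13/3 to the remainder.
  remainder -13/3x_2 - 1/2x_3 + 13/3 ≠ 0; add g_3 = -13/3x_2 - 1/2x_3 + 13/3 to the basis.

The other S-polynomials (S(f_1,g_3), S(f_2,g_3)) all reduce to 0 modulo the current basis, so we have a Gröbner basis.
Inter-reduce: drop elements whose leading term is divisible by another's, tail-reduce, and make monic.
Reduced Gröbner basis: {x_1 - 1/26x_3 - 2, x_2 + 3/26x_3 - 1}.

Buchberger on the second generating set:
h_1 = 12x_1 + 4x_2 - 28, LT = x_1.
h_2 = 2x_1 + 8x_2 + x_3 - 4, LT = x_1.

S(h_1,h_2): lcm = x_1. S = -11/3x_2 - 1/2x_3 - 1/3.
  leading term x_2: no divisor's leading term divides it; move -11/3x_2 to the remainder.
  leading term x_3: no divisor's leading term divides it; move -1/2x_3 to the remainder.
  leading term 1: no divisor's leading term divides it; move -1/3 to the remainder.
  remainder -11/3x_2 - 1/2x_3 - 1/3 ≠ 0; add k_3 = -11/3x_2 - 1/2x_3 - 1/3 to the basis.

The other S-polynomials (S(h_1,k_3), S(h_2,k_3)) all reduce to 0 modulo the current basis, so we have a Gröbner basis.
Inter-reduce: drop elements whose leading term is divisible by another's, tail-reduce, and make monic.
Reduced Gröbner basis: {x_1 - 1/22x_3 - 26/11, x_2 + 3/22x_3 + 1/11}.

The bases are distinct; the ideals are different.
The choice of monomial ordering does not affect the verdict — as long as both bases are computed under the same ordering, their equality decides ideal equality.

No, the ideals differ.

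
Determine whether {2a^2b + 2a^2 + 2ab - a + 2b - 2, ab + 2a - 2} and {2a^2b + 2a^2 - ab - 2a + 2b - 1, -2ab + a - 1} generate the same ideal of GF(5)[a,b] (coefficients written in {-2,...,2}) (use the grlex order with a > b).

Yes, the ideals are equal.

Equality of ideals is decidable: compute both reduced Gröbner bases (unique for the ordering) and check whether they agree.
Buchberger on the first generating set:
f_1 = 2a^2b + 2a^2 + 2ab - a + 2b - 2, LT = a^2b.
f_2 = ab + 2a - 2, LT = ab.

S(f_1,f_2): lcm = a^2b. S = -a^2 + ab - a + b - 1.
  leading term a^2: no divisor's leading term divides it; move -a^2 to the remainder.
  leading term ab: subtract (1)·f_2 from ab - a + b - 1 → 2a + b + 1
  leading term a: no divisor's leading term divides it; move 2a to the remainder.
  leading term b: no divisor's leading term divides it; move b to the remainder.
  leading term 1: no divisor's leading term divides it; move 1 to the remainder.
  remainder -a^2 + 2a + b + 1 ≠ 0; add g_3 = -a^2 + 2a + b + 1 to the basis.

S(f_1,g_3): lcm = a^2b. S = a^2 - 2ab + b^2 + 2a + 2b - 1.
  leading term a^2: subtract (-1)·g_3 from a^2 - 2ab + b^2 + 2a + 2b - 1 → -2ab + b^2 - a - 2b
  leading term ab: subtract (-2)·f_2 from -2ab + b^2 - a - 2b → b^2 - 2a - 2b + 1
  leading term b^2: no divisor's leading term divides it; move b^2 to the remainder.
  leading term a: no divisor's leading term divides it; move -2a to the remainder.
  leading term b: no divisor's leading term divides it; move -2b to the remainder.
  leading term 1: no divisor's leading term divides it; move 1 to the remainder.
  remainder b^2 - 2a - 2b + 1 ≠ 0; add g_4 = b^2 - 2a - 2b + 1 to the basis.

S(f_2,g_3): lcm = a^2b. S = 2a^2 + 2ab + b^2 - 2a + b.
  leading term a^2: subtract (-2)·g_3 from 2a^2 + 2ab + b^2 - 2a + b → 2ab + b^2 + 2a - 2b + 2
  leading term ab: subtract (2)·f_2 from 2ab + b^2 + 2a - 2b + 2 → b^2 - 2a - 2b + 1
  leading term b^2: subtract (1)·g_4 from b^2 - 2a - 2b + 1 → 0
  remainder 0.

S(f_1,g_4): lcm = a^2b^2. S = 2a^3 - 2a^2b + ab^2 - a^2 + 2ab + b^2 - b.
  leading term a^3: subtract (-2a)·g_3 from 2a^3 - 2a^2b + ab^2 - a^2 + 2ab + b^2 - b → -2a^2b + ab^2 - 2a^2 - ab + b^2 + 2a - b
  leading term a^2b: subtract (-1)·f_1 from -2a^2b + ab^2 - 2a^2 - ab + b^2 + 2a - b → ab^2 + ab + b^2 + a + b - 2
  leading term ab^2: subtract (b)·f_2 from ab^2 + ab + b^2 + a + b - 2 → -ab + b^2 + a - 2b - 2
  leading term ab: subtract (-1)·f_2 from -ab + b^2 + a - 2b - 2 → b^2 - 2a - 2b + 1
  leading term b^2: subtract (1)·g_4 from b^2 - 2a - 2b + 1 → 0
  remainder 0.

S(f_2,g_4): lcm = ab^2. S = 2a^2 - ab - a - 2b.
  leading term a^2: subtract (-2)·g_3 from 2a^2 - ab - a - 2b → -ab - 2a + 2
  leading term ab: subtract (-1)·f_2 from -ab - 2a + 2 → 0
  remainder 0.

S(g_3,g_4): leading monomials are coprime, so the S-polynomial reduces to 0 (Buchberger's first criterion).
Every S-polynomial of the final basis reduces to 0, so we have a Gröbner basis.
Inter-reduce: drop elements whose leading term is divisible by another's, tail-reduce, and make monic.
Reduced Gröbner basis: {a^2 - 2a - b - 1, ab + 2a - 2, b^2 - 2a - 2b + 1}.

Buchberger on the second generating set:
h_1 = 2a^2b + 2a^2 - ab - 2a + 2b - 1, LT = a^2b.
h_2 = -2ab + a - 1, LT = ab.

S(h_1,h_2): lcm = a^2b. S = -a^2 + 2ab + a + b + 2.
  leading term a^2: no divisor's leading term divides it; move -a^2 to the remainder.
  leading term ab: subtract (-1)·h_2 from 2ab + a + b + 2 → 2a + b + 1
  leading term a: no divisor's leading term divides it; move 2a to the remainder.
  leading term b: no divisor's leading term divides it; move b to the remainder.
  leading term 1: no divisor's leading term divides it; move 1 to the remainder.
  remainder -a^2 + 2a + b + 1 ≠ 0; add k_3 = -a^2 + 2a + b + 1 to the basis.

S(h_1,k_3): lcm = a^2b. S = a^2 - ab + b^2 - a + 2b + 2.
  leading term a^2: subtract (-1)·k_3 from a^2 - ab + b^2 - a + 2b + 2 → -ab + b^2 + a - 2b - 2
  leading term ab: subtract (-2)·h_2 from -ab + b^2 + a - 2b - 2 → b^2 - 2a - 2b + 1
  leading term b^2: no divisor's leading term divides it; move b^2 to the remainder.
  leading term a: no divisor's leading term divides it; move -2a to the remainder.
  leading term b: no divisor's leading term divides it; move -2b to the remainder.
  leading term 1: no divisor's leading term divides it; move 1 to the remainder.
  remainder b^2 - 2a - 2b + 1 ≠ 0; add k_4 = b^2 - 2a - 2b + 1 to the basis.

S(h_2,k_3): lcm = a^2b. S = 2a^2 + 2ab + b^2 - 2a + b.
  leading term a^2: subtract (-2)·k_3 from 2a^2 + 2ab + b^2 - 2a + b → 2ab + b^2 + 2a - 2b + 2
  leading term ab: subtract (-1)·h_2 from 2ab + b^2 + 2a - 2b + 2 → b^2 - 2a - 2b + 1
  leading term b^2: subtract (1)·k_4 from b^2 - 2a - 2b + 1 → 0
  remainder 0.

S(h_1,k_4): lcm = a^2b^2. S = 2a^3 - 2a^2b + 2ab^2 - a^2 - ab + b^2 + 2b.
  leading term a^3: subtract (-2a)·k_3 from 2a^3 - 2a^2b + 2ab^2 - a^2 - ab + b^2 + 2b → -2a^2b + 2ab^2 - 2a^2 + ab + b^2 + 2a + 2b
  leading term a^2b: subtract (-1)·h_1 from -2a^2b + 2ab^2 - 2a^2 + ab + b^2 + 2a + 2b → 2ab^2 + b^2 - b - 1
  leading term ab^2: subtract (-b)·h_2 from 2ab^2 + b^2 - b - 1 → ab + b^2 - 2b - 1
  leading term ab: subtract (2)·h_2 from ab + b^2 - 2b - 1 → b^2 - 2a - 2b + 1
  leading term b^2: subtract (1)·k_4 from b^2 - 2a - 2b + 1 → 0
  remainder 0.

S(h_2,k_4): lcm = ab^2. S = 2a^2 - ab - a - 2b.
  leading term a^2: subtract (-2)·k_3 from 2a^2 - ab - a - 2b → -ab - 2a + 2
  leading term ab: subtract (-2)·h_2 from -ab - 2a + 2 → 0
  remainder 0.

S(k_3,k_4): leading monomials are coprime, so the S-polynomial reduces to 0 (Buchberger's first criterion).
Every S-polynomial of the final basis reduces to 0, so we have a Gröbner basis.
Inter-reduce: drop elements whose leading term is divisible by another's, tail-reduce, and make monic.
Reduced Gröbner basis: {a^2 - 2a - b - 1, ab + 2a - 2, b^2 - 2a - 2b + 1}.

The two bases agree; hence the ideals are identical.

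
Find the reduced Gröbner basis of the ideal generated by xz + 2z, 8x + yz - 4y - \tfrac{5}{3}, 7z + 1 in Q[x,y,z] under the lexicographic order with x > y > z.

G = {x + 2, y + \tfrac{371}{87}, z + \tfrac{1}{7}}

Buchberger's algorithm terminates because the ascending chain of leading-term ideals stabilizes.

f_1 = xz + 2z, LT = xz.
f_2 = 8x + yz - 4y - \tfrac{5}{3}, LT = x.
f_3 = 7z + 1, LT = z.

S(f_1,f_2): lcm = xz. S = -\tfrac{1}{8}yz^{2} + \tfrac{1}{2}yz + \tfrac{53}{24}z.
  leading term yz^{2}: subtract (-\tfrac{1}{56}yz)·f_3 from -\tfrac{1}{8}yz^{2} + \tfrac{1}{2}yz + \tfrac{53}{24}z → \tfrac{29}{56}yz + \tfrac{53}{24}z
  leading term yz: subtract (\tfrac{29}{392}y)·f_3 from \tfrac{29}{56}yz + \tfrac{53}{24}z → -\tfrac{29}{392}y + \tfrac{53}{24}z
  leading term y: no divisor's leading term divides it; move -\tfrac{29}{392}y to the remainder.
  leading term z: subtract (\tfrac{53}{168})·f_3 from \tfrac{53}{24}z → -\tfrac{53}{168}
  leading term 1: no divisor's leading term divides it; move -\tfrac{53}{168} to the remainder.
  remainder -\tfrac{29}{392}y - \tfrac{53}{168} ≠ 0; add g_4 = -\tfrac{29}{392}y - \tfrac{53}{168} to the basis.

The other S-polynomials (S(f_1,f_3), S(f_2,f_3), S(f_1,g_4), S(f_2,g_4), S(f_3,g_4)) all reduce to 0 modulo the current basis, so we have a Gröbner basis.
Inter-reduce: drop elements whose leading term is divisible by another's, tail-reduce, and make monic.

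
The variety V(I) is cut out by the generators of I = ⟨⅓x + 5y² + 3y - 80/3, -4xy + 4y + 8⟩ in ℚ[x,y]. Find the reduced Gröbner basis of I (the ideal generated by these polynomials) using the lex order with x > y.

G = {x + 15y² + 9y - 80, y³ + ⅗y² - 79/15y + 2/15}

f_1 = ⅓x + 5y² + 3y - 80/3, LT = x.
f_2 = -4xy + 4y + 8, LT = xy.

S(f_1,f_2): lcm = xy. S = 15y³ + 9y² - 79y + 2.
  reduce S modulo (f_1, f_2):
  remainder 15y³ + 9y² - 79y + 2 ≠ 0; add g_3 = 15y³ + 9y² - 79y + 2 to the basis.

The other S-polynomials (S(f_1,g_3), S(f_2,g_3)) all reduce to 0 modulo the current basis, so we have a Gröbner basis.
Inter-reduce: drop elements whose leading term is divisible by another's, tail-reduce, and make monic.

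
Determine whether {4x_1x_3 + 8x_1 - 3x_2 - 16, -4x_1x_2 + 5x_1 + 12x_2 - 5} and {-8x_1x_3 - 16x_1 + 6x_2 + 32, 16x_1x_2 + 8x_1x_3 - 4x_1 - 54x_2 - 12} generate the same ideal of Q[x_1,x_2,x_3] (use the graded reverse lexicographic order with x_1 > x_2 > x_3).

Two ideals are equal iff their reduced Gröbner bases coincide (the reduced basis is unique for a fixed ordering).
Buchberger on the first generating set:
f_1 = 4x_1x_3 + 8x_1 - 3x_2 - 16, LT = x_1x_3.
f_2 = -4x_1x_2 + 5x_1 + 12x_2 - 5, LT = x_1x_2.

S(f_1,f_2): lcm = x_1x_2x_3. S = 2x_1x_2 - \tfrac{3}{4}x_2^{2} + \tfrac{5}{4}x_1x_3 + 3x_2x_3 - 4x_2 - \tfrac{5}{4}x_3.
  leading term x_1x_2: subtract (-\tfrac{1}{2})·f_2 from 2x_1x_2 - \tfrac{3}{4}x_2^{2} + \tfrac{5}{4}x_1x_3 + 3x_2x_3 - 4x_2 - \tfrac{5}{4}x_3 → -\tfrac{3}{4}x_2^{2} + \tfrac{5}{4}x_1x_3 + 3x_2x_3 + \tfrac{5}{2}x_1 + 2x_2 - \tfrac{5}{4}x_3 - \tfrac{5}{2}
  leading term x_2^{2}: no divisor's leading term divides it; move -\tfrac{3}{4}x_2^{2} to the remainder.
  leading term x_1x_3: subtract (\tfrac{5}{16})·f_1 from \tfrac{5}{4}x_1x_3 + 3x_2x_3 + \tfrac{5}{2}x_1 + 2x_2 - \tfrac{5}{4}x_3 - \tfrac{5}{2} → 3x_2x_3 + \tfrac{47}{16}x_2 - \tfrac{5}{4}x_3 + \tfrac{5}{2}
  leading term x_2x_3: no divisor's leading term divides it; move 3x_2x_3 to the remainder.
  leading term x_2: no divisor's leading term divides it; move \tfrac{47}{16}x_2 to the remainder.
  leading term x_3: no divisor's leading term divides it; move -\tfrac{5}{4}x_3 to the remainder.
  leading term 1: no divisor's leading term divides it; move \tfrac{5}{2} to the remainder.
  remainder -\tfrac{3}{4}x_2^{2} + 3x_2x_3 + \tfrac{47}{16}x_2 - \tfrac{5}{4}x_3 + \tfrac{5}{2} ≠ 0; add g_3 = -\tfrac{3}{4}x_2^{2} + 3x_2x_3 + \tfrac{47}{16}x_2 - \tfrac{5}{4}x_3 + \tfrac{5}{2} to the basis.

The other S-polynomials (S(f_1,g_3), S(f_2,g_3)) all reduce to 0 modulo the current basis, so we have a Gröbner basis.
Inter-reduce: drop elements whose leading term is divisible by another's, tail-reduce, and make monic.
Reduced Gröbner basis: {x_1x_2 - \tfrac{5}{4}x_1 - 3x_2 + \tfrac{5}{4}, x_2^{2} - 4x_2x_3 - \tfrac{47}{12}x_2 + \tfrac{5}{3}x_3 - \tfrac{10}{3}, x_1x_3 + 2x_1 - \tfrac{3}{4}x_2 - 4}.

Buchberger on the second generating set:
h_1 = -8x_1x_3 - 16x_1 + 6x_2 + 32, LT = x_1x_3.
h_2 = 16x_1x_2 + 8x_1x_3 - 4x_1 - 54x_2 - 12, LT = x_1x_2.

S(h_1,h_2): lcm = x_1x_2x_3. S = -\tfrac{1}{2}x_1x_3^{2} + 2x_1x_2 - \tfrac{3}{4}x_2^{2} + \tfrac{1}{4}x_1x_3 + \tfrac{27}{8}x_2x_3 - 4x_2 + \tfrac{3}{4}x_3.
  leading term x_1x_3^{2}: subtract (\tfrac{1}{16}x_3)·h_1 from -\tfrac{1}{2}x_1x_3^{2} + 2x_1x_2 - \tfrac{3}{4}x_2^{2} + \tfrac{1}{4}x_1x_3 + \tfrac{27}{8}x_2x_3 - 4x_2 + \tfrac{3}{4}x_3 → 2x_1x_2 - \tfrac{3}{4}x_2^{2} + \tfrac{5}{4}x_1x_3 + 3x_2x_3 - 4x_2 - \tfrac{5}{4}x_3
  leading term x_1x_2: subtract (\tfrac{1}{8})·h_2 from 2x_1x_2 - \tfrac{3}{4}x_2^{2} + \tfrac{5}{4}x_1x_3 + 3x_2x_3 - 4x_2 - \tfrac{5}{4}x_3 → -\tfrac{3}{4}x_2^{2} + \tfrac{1}{4}x_1x_3 + 3x_2x_3 + \tfrac{1}{2}x_1 + \tfrac{11}{4}x_2 - \tfrac{5}{4}x_3 + \tfrac{3}{2}
  leading term x_2^{2}: no divisor's leading term divides it; move -\tfrac{3}{4}x_2^{2} to the remainder.
  leading term x_1x_3: subtract (-\tfrac{1}{32})·h_1 from \tfrac{1}{4}x_1x_3 + 3x_2x_3 + \tfrac{1}{2}x_1 + \tfrac{11}{4}x_2 - \tfrac{5}{4}x_3 + \tfrac{3}{2} → 3x_2x_3 + \tfrac{47}{16}x_2 - \tfrac{5}{4}x_3 + \tfrac{5}{2}
  leading term x_2x_3: no divisor's leading term divides it; move 3x_2x_3 to the remainder.
  leading term x_2: no divisor's leading term divides it; move \tfrac{47}{16}x_2 to the remainder.
  leading term x_3: no divisor's leading term divides it; move -\tfrac{5}{4}x_3 to the remainder.
  leading term 1: no divisor's leading term divides it; move \tfrac{5}{2} to the remainder.
  remainder -\tfrac{3}{4}x_2^{2} + 3x_2x_3 + \tfrac{47}{16}x_2 - \tfrac{5}{4}x_3 + \tfrac{5}{2} ≠ 0; add k_3 = -\tfrac{3}{4}x_2^{2} + 3x_2x_3 + \tfrac{47}{16}x_2 - \tfrac{5}{4}x_3 + \tfrac{5}{2} to the basis.

The other S-polynomials (S(h_1,k_3), S(h_2,k_3)) all reduce to 0 modulo the current basis, so we have a Gröbner basis.
Inter-reduce: drop elements whose leading term is divisible by another's, tail-reduce, and make monic.
Reduced Gröbner basis: {x_1x_2 - \tfrac{5}{4}x_1 - 3x_2 + \tfrac{5}{4}, x_2^{2} - 4x_2x_3 - \tfrac{47}{12}x_2 + \tfrac{5}{3}x_3 - \tfrac{10}{3}, x_1x_3 + 2x_1 - \tfrac{3}{4}x_2 - 4}.

The two bases agree; hence the ideals are identical.

Yes, the ideals are equal.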